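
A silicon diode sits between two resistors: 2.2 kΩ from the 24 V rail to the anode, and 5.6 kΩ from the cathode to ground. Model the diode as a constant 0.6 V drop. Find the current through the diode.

I ≈ 3 mA

The two resistors are in series with the diode, so KVL gives 24 = I·2.2 + 0.6 + I·5.6.
I = (24 − 0.6) / (2.2 + 5.6) kΩ = 23.4 / 7.8 = 3 mA.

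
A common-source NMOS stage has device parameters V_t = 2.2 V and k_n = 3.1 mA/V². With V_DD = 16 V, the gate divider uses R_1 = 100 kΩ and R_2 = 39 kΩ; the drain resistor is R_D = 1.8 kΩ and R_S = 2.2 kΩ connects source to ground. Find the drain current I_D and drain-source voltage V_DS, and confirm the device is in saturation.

V_G = V_DD·R_2/(R_1+R_2) = 16×39/139 = 4.49 V.
Assume saturation: I_D = (k_n/2)(V_GS − V_t)² with V_GS = V_G − I_D·R_S = 4.49 − 2.2·I_D.
Substituting gives 7.5·I_D² − 16.6·I_D + 8.12 = 0, with roots I_D = 0.729 or 1.49 mA.
The root I_D = 1.49 mA gives V_GS = 1.22 V ≤ V_t, so take I_D = 0.729 mA.
Then V_GS = 2.89 V and V_DS = V_DD − I_D(R_D+R_S) = 16 − 0.729×4 = 13.1 V.
Saturation requires V_DS ≥ V_GS − V_t = 0.686 V; 13.1 ≥ 0.686 ✓.

I_D ≈ 0.73 mA, V_DS ≈ 13 V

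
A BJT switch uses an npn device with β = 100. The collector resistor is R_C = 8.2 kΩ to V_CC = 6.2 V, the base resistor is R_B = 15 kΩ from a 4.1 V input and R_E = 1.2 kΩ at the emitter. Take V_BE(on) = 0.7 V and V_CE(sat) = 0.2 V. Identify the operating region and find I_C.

Assume active: I_B = (4.1 − 0.7)/(15 + 101×1.2) = 0.025 mA, I_C = β·I_B = 2.5 mA.
Then V_CE = 6.2 − 2.5×8.2 − 2.52×1.2 = -17.3 V < 0.2 V — the active assumption fails.
Re-solve with V_CE = 0.2 V. KCL at the emitter: V_E/R_E = (V_BB−0.7−V_E)/R_B + (V_CC−0.2−V_E)/R_C, giving V_E = 0.938 V.
I_C = (V_CC − 0.2 − V_E)/R_C = (6 − 0.938)/8.2 = 0.617 mA.
Check: I_B = (3.4 − 0.938)/15 = 0.164 mA, and β·I_B = 16.4 mA > I_C, confirming saturation.

saturation; I_C ≈ 0.62 mA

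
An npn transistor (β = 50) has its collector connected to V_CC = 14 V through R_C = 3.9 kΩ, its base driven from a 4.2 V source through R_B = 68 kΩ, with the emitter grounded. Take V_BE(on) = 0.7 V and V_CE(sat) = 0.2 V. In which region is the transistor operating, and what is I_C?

Assume active. Base-emitter loop: I_B = (V_BB − V_BE)/R_B = (4.2 − 0.7)/68 = 0.0515 mA.
I_C = β·I_B = 50×0.0515 = 2.57 mA.
V_CE = V_CC − I_C·R_C = 14 − 2.57×3.9 = 3.96 V > V_CE(sat), so the active-region assumption holds.

active; I_C ≈ 2.6 mA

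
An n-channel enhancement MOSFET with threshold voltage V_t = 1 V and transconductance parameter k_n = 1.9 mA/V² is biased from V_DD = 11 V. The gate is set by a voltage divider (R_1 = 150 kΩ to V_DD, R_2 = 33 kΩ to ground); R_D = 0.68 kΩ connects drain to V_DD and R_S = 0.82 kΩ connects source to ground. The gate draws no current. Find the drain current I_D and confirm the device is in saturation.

I_D ≈ 0.4 mA

V_G = V_DD·R_2/(R_1+R_2) = 11×33/183 = 1.98 V.
Assume saturation: I_D = (k_n/2)(V_GS − V_t)² with V_GS = V_G − I_D·R_S = 1.98 − 0.82·I_D.
Substituting gives 0.639·I_D² − 2.53·I_D + 0.919 = 0, with roots I_D = 0.404 or 3.56 mA.
The root I_D = 3.56 mA gives V_GS = -0.936 V ≤ V_t, so take I_D = 0.404 mA.
Then V_GS = 1.65 V and V_DS = V_DD − I_D(R_D+R_S) = 11 − 0.404×1.5 = 10.4 V.
Saturation requires V_DS ≥ V_GS − V_t = 0.652 V; 10.4 ≥ 0.652 ✓.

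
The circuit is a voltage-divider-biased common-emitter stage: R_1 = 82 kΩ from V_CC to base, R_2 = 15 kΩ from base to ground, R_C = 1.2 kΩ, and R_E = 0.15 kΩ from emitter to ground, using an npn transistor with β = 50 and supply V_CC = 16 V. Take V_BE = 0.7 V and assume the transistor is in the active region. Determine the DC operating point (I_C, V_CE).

Thevenize the base divider: V_Th = V_CC·R_2/(R_1+R_2) = 16×15/97 = 2.47 V, R_Th = R_1‖R_2 = 12.7 kΩ.
Base-emitter loop: V_Th = I_B·R_Th + V_BE + (β+1)I_B·R_E, so I_B = (2.47 − 0.7) / (12.7 + 51×0.15) = 0.0873 mA.
I_C = β·I_B = 50×0.0873 = 4.36 mA, and I_E = (β+1)I_B = 4.45 mA.
V_CE = V_CC − I_C·R_C − I_E·R_E = 16 − 4.36×1.2 − 4.45×0.15 = 10.1 V.
V_CE = 10.1 V > 0.2 V confirms active-region operation.

I_C ≈ 4.4 mA, V_CE ≈ 10 V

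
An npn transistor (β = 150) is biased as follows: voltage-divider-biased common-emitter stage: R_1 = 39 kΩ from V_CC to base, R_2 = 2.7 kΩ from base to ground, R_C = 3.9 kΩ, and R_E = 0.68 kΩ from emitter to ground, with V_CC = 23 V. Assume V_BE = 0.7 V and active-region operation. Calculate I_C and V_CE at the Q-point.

Thevenize the base divider: V_Th = V_CC·R_2/(R_1+R_2) = 23×2.7/41.7 = 1.49 V, R_Th = R_1‖R_2 = 2.53 kΩ.
Base-emitter loop: V_Th = I_B·R_Th + V_BE + (β+1)I_B·R_E, so I_B = (1.49 − 0.7) / (2.53 + 151×0.68) = 0.0075 mA.
I_C = β·I_B = 150×0.0075 = 1.13 mA, and I_E = (β+1)I_B = 1.13 mA.
V_CE = V_CC − I_C·R_C − I_E·R_E = 23 − 1.13×3.9 − 1.13×0.68 = 17.8 V.
V_CE = 17.8 V > 0.2 V confirms active-region operation.

I_C ≈ 1.1 mA, V_CE ≈ 18 V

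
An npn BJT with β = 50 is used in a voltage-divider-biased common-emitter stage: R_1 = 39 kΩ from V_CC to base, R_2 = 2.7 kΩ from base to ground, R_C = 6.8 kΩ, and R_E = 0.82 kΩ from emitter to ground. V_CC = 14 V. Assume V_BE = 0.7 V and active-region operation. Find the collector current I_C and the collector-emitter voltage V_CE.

Thevenize the base divider: V_Th = V_CC·R_2/(R_1+R_2) = 14×2.7/41.7 = 0.906 V, R_Th = R_1‖R_2 = 2.53 kΩ.
Base-emitter loop: V_Th = I_B·R_Th + V_BE + (β+1)I_B·R_E, so I_B = (0.906 − 0.7) / (2.53 + 51×0.82) = 0.00466 mA.
I_C = β·I_B = 50×0.00466 = 0.233 mA, and I_E = (β+1)I_B = 0.237 mA.
V_CE = V_CC − I_C·R_C − I_E·R_E = 14 − 0.233×6.8 − 0.237×0.82 = 12.2 V.
V_CE = 12.2 V > 0.2 V confirms active-region operation.

I_C ≈ 0.23 mA, V_CE ≈ 12 V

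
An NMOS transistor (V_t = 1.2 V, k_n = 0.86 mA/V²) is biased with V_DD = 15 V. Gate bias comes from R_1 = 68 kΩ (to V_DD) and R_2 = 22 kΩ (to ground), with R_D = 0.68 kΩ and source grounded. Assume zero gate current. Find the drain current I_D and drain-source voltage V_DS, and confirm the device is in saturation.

I_D ≈ 2.6 mA, V_DS ≈ 13 V

V_G = V_DD·R_2/(R_1+R_2) = 15×22/90 = 3.67 V. With the source grounded, V_GS = V_G = 3.67 V.
Assume saturation: I_D = (k_n/2)(V_GS − V_t)² = (0.86/2)×(3.67 − 1.2)² = 0.43×2.47² = 2.62 mA.
V_DS = V_DD − I_D·R_D = 15 − 2.62×0.68 = 13.2 V.
Saturation requires V_DS ≥ V_GS − V_t = 2.47 V; 13.2 ≥ 2.47 ✓.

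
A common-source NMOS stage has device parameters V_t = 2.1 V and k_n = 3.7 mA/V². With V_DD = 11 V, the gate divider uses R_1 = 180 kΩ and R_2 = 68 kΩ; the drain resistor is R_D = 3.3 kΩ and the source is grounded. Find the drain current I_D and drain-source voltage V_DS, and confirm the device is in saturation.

I_D ≈ 1.6 mA, V_DS ≈ 5.9 V

V_G = V_DD·R_2/(R_1+R_2) = 11×68/248 = 3.02 V. With the source grounded, V_GS = V_G = 3.02 V.
Assume saturation: I_D = (k_n/2)(V_GS − V_t)² = (3.7/2)×(3.02 − 2.1)² = 1.85×0.916² = 1.55 mA.
V_DS = V_DD − I_D·R_D = 11 − 1.55×3.3 = 5.88 V.
Saturation requires V_DS ≥ V_GS − V_t = 0.916 V; 5.88 ≥ 0.916 ✓.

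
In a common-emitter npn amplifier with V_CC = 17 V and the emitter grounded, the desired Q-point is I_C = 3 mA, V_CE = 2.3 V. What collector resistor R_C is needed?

R_C ≈ 4.9 kΩ

Collector loop: V_CC = I_C·R_C + V_CE.
R_C = (V_CC − V_CE)/I_C = (17 − 2.3)/3 = 4.9 kΩ.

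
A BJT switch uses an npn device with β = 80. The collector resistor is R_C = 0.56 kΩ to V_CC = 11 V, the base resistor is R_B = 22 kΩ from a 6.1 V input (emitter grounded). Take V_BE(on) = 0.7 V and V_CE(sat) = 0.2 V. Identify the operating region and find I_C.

Assume active: I_B = (6.1 − 0.7)/22 = 0.245 mA, giving I_C = β·I_B = 19.6 mA.
But then V_CE = 11 − 19.6×0.56 = 0.00364 V < V_CE(sat) = 0.2 V — impossible in the active region.
So the transistor is saturated. With V_CE = 0.2 V, I_C = (V_CC − 0.2)/R_C = 10.8/0.56 = 19.3 mA.
Check: β·I_B = 19.6 mA > I_C = 19.3 mA, confirming saturation.

saturation; I_C ≈ 19 mA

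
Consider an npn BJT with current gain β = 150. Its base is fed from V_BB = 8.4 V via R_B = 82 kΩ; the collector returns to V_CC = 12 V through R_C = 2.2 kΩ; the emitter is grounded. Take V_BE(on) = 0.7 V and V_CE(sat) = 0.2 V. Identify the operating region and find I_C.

saturation; I_C ≈ 5.4 mA

Assume active: I_B = (8.4 − 0.7)/82 = 0.0939 mA, giving I_C = β·I_B = 14.1 mA.
But then V_CE = 12 − 14.1×2.2 = -19 V < V_CE(sat) = 0.2 V — impossible in the active region.
So the transistor is saturated. With V_CE = 0.2 V, I_C = (V_CC − 0.2)/R_C = 11.8/2.2 = 5.36 mA.
Check: β·I_B = 14.1 mA > I_C = 5.36 mA, confirming saturation.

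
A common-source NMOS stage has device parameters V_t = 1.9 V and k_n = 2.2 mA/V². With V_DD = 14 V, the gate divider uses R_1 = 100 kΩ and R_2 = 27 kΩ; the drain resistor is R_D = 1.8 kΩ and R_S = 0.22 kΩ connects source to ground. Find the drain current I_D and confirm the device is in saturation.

V_G = V_DD·R_2/(R_1+R_2) = 14×27/127 = 2.98 V.
Assume saturation: I_D = (k_n/2)(V_GS − V_t)² with V_GS = V_G − I_D·R_S = 2.98 − 0.22·I_D.
Substituting gives 0.0532·I_D² − 1.52·I_D + 1.27 = 0, with roots I_D = 0.864 or 27.7 mA.
The root I_D = 27.7 mA gives V_GS = -3.12 V ≤ V_t, so take I_D = 0.864 mA.
Then V_GS = 2.79 V and V_DS = V_DD − I_D(R_D+R_S) = 14 − 0.864×2.02 = 12.3 V.
Saturation requires V_DS ≥ V_GS − V_t = 0.886 V; 12.3 ≥ 0.886 ✓.

I_D ≈ 0.86 mA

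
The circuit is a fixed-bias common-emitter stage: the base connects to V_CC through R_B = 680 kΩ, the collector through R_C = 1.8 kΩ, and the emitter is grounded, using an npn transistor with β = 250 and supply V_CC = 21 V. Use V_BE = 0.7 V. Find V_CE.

Base loop: V_CC = I_B·R_B + V_BE, so I_B = (21 − 0.7)/680 kΩ = 0.0299 mA.
In the active region I_C = β·I_B = 250 × 0.0299 = 7.46 mA.
Collector loop: V_CE = V_CC − I_C·R_C = 21 − 7.46×1.8 = 7.57 V.
Since V_CE = 7.57 V > V_CE(sat) ≈ 0.2 V, the transistor is in the active region as assumed.

V_CE ≈ 7.6 V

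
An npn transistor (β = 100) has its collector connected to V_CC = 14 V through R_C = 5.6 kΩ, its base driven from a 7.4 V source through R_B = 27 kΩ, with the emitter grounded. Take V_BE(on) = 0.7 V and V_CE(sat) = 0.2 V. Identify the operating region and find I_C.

Assume active: I_B = (7.4 − 0.7)/27 = 0.248 mA, giving I_C = β·I_B = 24.8 mA.
But then V_CE = 14 − 24.8×5.6 = -125 V < V_CE(sat) = 0.2 V — impossible in the active region.
So the transistor is saturated. With V_CE = 0.2 V, I_C = (V_CC − 0.2)/R_C = 13.8/5.6 = 2.46 mA.
Check: β·I_B = 24.8 mA > I_C = 2.46 mA, confirming saturation.

saturation; I_C ≈ 2.5 mA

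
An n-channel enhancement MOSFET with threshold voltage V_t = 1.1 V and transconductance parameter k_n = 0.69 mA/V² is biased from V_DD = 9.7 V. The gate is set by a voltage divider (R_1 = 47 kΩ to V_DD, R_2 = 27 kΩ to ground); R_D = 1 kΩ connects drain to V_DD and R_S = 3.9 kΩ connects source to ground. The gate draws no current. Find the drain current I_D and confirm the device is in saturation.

I_D ≈ 0.36 mA

V_G = V_DD·R_2/(R_1+R_2) = 9.7×27/74 = 3.54 V.
Assume saturation: I_D = (k_n/2)(V_GS − V_t)² with V_GS = V_G − I_D·R_S = 3.54 − 3.9·I_D.
Substituting gives 5.25·I_D² − 7.56·I_D + 2.05 = 0, with roots I_D = 0.363 or 1.08 mA.
The root I_D = 1.08 mA gives V_GS = -0.668 V ≤ V_t, so take I_D = 0.363 mA.
Then V_GS = 2.13 V and V_DS = V_DD − I_D(R_D+R_S) = 9.7 − 0.363×4.9 = 7.92 V.
Saturation requires V_DS ≥ V_GS − V_t = 1.03 V; 7.92 ≥ 1.03 ✓.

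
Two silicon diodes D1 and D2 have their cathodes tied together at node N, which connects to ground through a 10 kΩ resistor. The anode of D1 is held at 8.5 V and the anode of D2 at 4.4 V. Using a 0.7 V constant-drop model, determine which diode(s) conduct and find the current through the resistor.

Only D1 conducts; I_R ≈ 0.78 mA

Assume both conduct. Then node N would need to be at both 8.5−0.7 = 7.8 V and 4.4−0.7 = 3.7 V, which is impossible.
Assume only D1 conducts: V_N = 8.5 − 0.7 = 7.8 V, so I_R = 7.8/10 = 0.78 mA.
Check D2: its anode-to-cathode voltage is 4.4 − 7.8 = -3.4 V < 0.7 V, so it is off. The assumption is consistent.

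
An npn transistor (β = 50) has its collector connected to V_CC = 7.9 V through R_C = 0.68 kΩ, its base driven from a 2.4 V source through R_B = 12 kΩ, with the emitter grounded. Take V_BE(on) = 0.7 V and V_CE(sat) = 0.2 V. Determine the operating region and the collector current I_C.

Assume active. Base-emitter loop: I_B = (V_BB − V_BE)/R_B = (2.4 − 0.7)/12 = 0.142 mA.
I_C = β·I_B = 50×0.142 = 7.08 mA.
V_CE = V_CC − I_C·R_C = 7.9 − 7.08×0.68 = 3.08 V > V_CE(sat), so the active-region assumption holds.

active; I_C ≈ 7.1 mA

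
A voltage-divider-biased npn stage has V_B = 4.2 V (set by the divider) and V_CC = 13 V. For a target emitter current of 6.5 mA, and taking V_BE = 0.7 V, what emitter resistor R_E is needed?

R_E ≈ 0.54 kΩ

V_E = V_B − V_BE = 4.2 − 0.7 = 3.5 V.
R_E = V_E / I_E = 3.5 / 6.5 = 0.538 kΩ.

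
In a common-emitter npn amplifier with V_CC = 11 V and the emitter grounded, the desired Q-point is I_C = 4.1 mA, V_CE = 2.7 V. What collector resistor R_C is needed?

Collector loop: V_CC = I_C·R_C + V_CE.
R_C = (V_CC − V_CE)/I_C = (11 − 2.7)/4.1 = 2.02 kΩ.

R_C ≈ 2 kΩ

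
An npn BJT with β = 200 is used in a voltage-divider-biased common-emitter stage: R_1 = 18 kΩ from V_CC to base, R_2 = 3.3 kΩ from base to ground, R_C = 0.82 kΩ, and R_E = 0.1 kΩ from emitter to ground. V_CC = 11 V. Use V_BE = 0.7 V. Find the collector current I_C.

I_C ≈ 8.8 mA

Thevenize the base divider: V_Th = V_CC·R_2/(R_1+R_2) = 11×3.3/21.3 = 1.7 V, R_Th = R_1‖R_2 = 2.79 kΩ.
Base-emitter loop: V_Th = I_B·R_Th + V_BE + (β+1)I_B·R_E, so I_B = (1.7 − 0.7) / (2.79 + 201×0.1) = 0.0439 mA.
I_C = β·I_B = 200×0.0439 = 8.77 mA, and I_E = (β+1)I_B = 8.82 mA.
V_CE = V_CC − I_C·R_C − I_E·R_E = 11 − 8.77×0.82 − 8.82×0.1 = 2.92 V.
V_CE = 2.92 V > 0.2 V confirms active-region operation.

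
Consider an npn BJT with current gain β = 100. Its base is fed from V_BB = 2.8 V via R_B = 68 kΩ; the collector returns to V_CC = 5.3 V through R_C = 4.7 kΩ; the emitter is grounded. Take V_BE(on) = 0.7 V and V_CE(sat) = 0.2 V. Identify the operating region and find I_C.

Assume active: I_B = (2.8 − 0.7)/68 = 0.0309 mA, giving I_C = β·I_B = 3.09 mA.
But then V_CE = 5.3 − 3.09×4.7 = -9.21 V < V_CE(sat) = 0.2 V — impossible in the active region.
So the transistor is saturated. With V_CE = 0.2 V, I_C = (V_CC − 0.2)/R_C = 5.1/4.7 = 1.09 mA.
Check: β·I_B = 3.09 mA > I_C = 1.09 mA, confirming saturation.

saturation; I_C ≈ 1.1 mA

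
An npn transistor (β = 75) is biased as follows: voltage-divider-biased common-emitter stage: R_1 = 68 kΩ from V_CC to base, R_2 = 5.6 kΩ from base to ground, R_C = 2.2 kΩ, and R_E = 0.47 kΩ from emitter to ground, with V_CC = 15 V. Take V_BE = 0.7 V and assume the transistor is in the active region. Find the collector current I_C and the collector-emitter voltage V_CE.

I_C ≈ 0.81 mA, V_CE ≈ 13 V

Thevenize the base divider: V_Th = V_CC·R_2/(R_1+R_2) = 15×5.6/73.6 = 1.14 V, R_Th = R_1‖R_2 = 5.17 kΩ.
Base-emitter loop: V_Th = I_B·R_Th + V_BE + (β+1)I_B·R_E, so I_B = (1.14 − 0.7) / (5.17 + 76×0.47) = 0.0108 mA.
I_C = β·I_B = 75×0.0108 = 0.809 mA, and I_E = (β+1)I_B = 0.82 mA.
V_CE = V_CC − I_C·R_C − I_E·R_E = 15 − 0.809×2.2 − 0.82×0.47 = 12.8 V.
V_CE = 12.8 V > 0.2 V confirms active-region operation.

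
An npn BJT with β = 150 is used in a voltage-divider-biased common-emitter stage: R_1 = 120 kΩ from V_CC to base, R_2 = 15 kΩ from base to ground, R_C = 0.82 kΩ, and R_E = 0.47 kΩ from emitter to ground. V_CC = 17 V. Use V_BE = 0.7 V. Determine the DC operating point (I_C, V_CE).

Thevenize the base divider: V_Th = V_CC·R_2/(R_1+R_2) = 17×15/135 = 1.89 V, R_Th = R_1‖R_2 = 13.3 kΩ.
Base-emitter loop: V_Th = I_B·R_Th + V_BE + (β+1)I_B·R_E, so I_B = (1.89 − 0.7) / (13.3 + 151×0.47) = 0.0141 mA.
I_C = β·I_B = 150×0.0141 = 2.12 mA, and I_E = (β+1)I_B = 2.13 mA.
V_CE = V_CC − I_C·R_C − I_E·R_E = 17 − 2.12×0.82 − 2.13×0.47 = 14.3 V.
V_CE = 14.3 V > 0.2 V confirms active-region operation.

I_C ≈ 2.1 mA, V_CE ≈ 14 V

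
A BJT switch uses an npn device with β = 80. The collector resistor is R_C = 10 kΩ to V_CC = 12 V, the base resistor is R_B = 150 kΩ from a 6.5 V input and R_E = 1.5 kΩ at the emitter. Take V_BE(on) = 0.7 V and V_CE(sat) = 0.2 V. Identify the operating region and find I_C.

Assume active: I_B = (6.5 − 0.7)/(150 + 81×1.5) = 0.0214 mA, I_C = β·I_B = 1.71 mA.
Then V_CE = 12 − 1.71×10 − 1.73×1.5 = -7.69 V < 0.2 V — the active assumption fails.
Re-solve with V_CE = 0.2 V. KCL at the emitter: V_E/R_E = (V_BB−0.7−V_E)/R_B + (V_CC−0.2−V_E)/R_C, giving V_E = 1.58 V.
I_C = (V_CC − 0.2 − V_E)/R_C = (11.8 − 1.58)/10 = 1.02 mA.
Check: I_B = (5.8 − 1.58)/150 = 0.0282 mA, and β·I_B = 2.25 mA > I_C, confirming saturation.

saturation; I_C ≈ 1 mA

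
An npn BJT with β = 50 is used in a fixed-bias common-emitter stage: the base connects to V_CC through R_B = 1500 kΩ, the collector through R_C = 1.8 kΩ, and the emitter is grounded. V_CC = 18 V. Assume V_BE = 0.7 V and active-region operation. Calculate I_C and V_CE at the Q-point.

Base loop: V_CC = I_B·R_B + V_BE, so I_B = (18 − 0.7)/1500 kΩ = 0.0115 mA.
In the active region I_C = β·I_B = 50 × 0.0115 = 0.577 mA.
Collector loop: V_CE = V_CC − I_C·R_C = 18 − 0.577×1.8 = 17 V.
Since V_CE = 17 V > V_CE(sat) ≈ 0.2 V, the transistor is in the active region as assumed.

I_C ≈ 0.58 mA, V_CE ≈ 17 V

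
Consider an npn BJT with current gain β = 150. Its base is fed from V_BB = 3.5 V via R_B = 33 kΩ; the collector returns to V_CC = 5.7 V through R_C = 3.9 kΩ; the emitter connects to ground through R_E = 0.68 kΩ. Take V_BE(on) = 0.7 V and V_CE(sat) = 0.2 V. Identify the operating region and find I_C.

Assume active: I_B = (3.5 − 0.7)/(33 + 151×0.68) = 0.0206 mA, I_C = β·I_B = 3.1 mA.
Then V_CE = 5.7 − 3.1×3.9 − 3.12×0.68 = -8.49 V < 0.2 V — the active assumption fails.
Re-solve with V_CE = 0.2 V. KCL at the emitter: V_E/R_E = (V_BB−0.7−V_E)/R_B + (V_CC−0.2−V_E)/R_C, giving V_E = 0.851 V.
I_C = (V_CC − 0.2 − V_E)/R_C = (5.5 − 0.851)/3.9 = 1.19 mA.
Check: I_B = (2.8 − 0.851)/33 = 0.0591 mA, and β·I_B = 8.86 mA > I_C, confirming saturation.

saturation; I_C ≈ 1.2 mA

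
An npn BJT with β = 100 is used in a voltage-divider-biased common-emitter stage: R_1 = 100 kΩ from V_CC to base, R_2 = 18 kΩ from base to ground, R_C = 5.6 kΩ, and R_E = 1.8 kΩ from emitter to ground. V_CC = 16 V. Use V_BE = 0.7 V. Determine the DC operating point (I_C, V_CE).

I_C ≈ 0.88 mA, V_CE ≈ 9.4 V

Thevenize the base divider: V_Th = V_CC·R_2/(R_1+R_2) = 16×18/118 = 2.44 V, R_Th = R_1‖R_2 = 15.3 kΩ.
Base-emitter loop: V_Th = I_B·R_Th + V_BE + (β+1)I_B·R_E, so I_B = (2.44 − 0.7) / (15.3 + 101×1.8) = 0.00883 mA.
I_C = β·I_B = 100×0.00883 = 0.883 mA, and I_E = (β+1)I_B = 0.892 mA.
V_CE = V_CC − I_C·R_C − I_E·R_E = 16 − 0.883×5.6 − 0.892×1.8 = 9.45 V.
V_CE = 9.45 V > 0.2 V confirms active-region operation.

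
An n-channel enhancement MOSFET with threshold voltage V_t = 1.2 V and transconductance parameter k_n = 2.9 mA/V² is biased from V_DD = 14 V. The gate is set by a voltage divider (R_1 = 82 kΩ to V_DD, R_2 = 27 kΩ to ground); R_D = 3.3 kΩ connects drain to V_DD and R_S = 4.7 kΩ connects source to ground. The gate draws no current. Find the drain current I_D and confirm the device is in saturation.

V_G = V_DD·R_2/(R_1+R_2) = 14×27/109 = 3.47 V.
Assume saturation: I_D = (k_n/2)(V_GS − V_t)² with V_GS = V_G − I_D·R_S = 3.47 − 4.7·I_D.
Substituting gives 32·I_D² − 31.9·I_D + 7.46 = 0, with roots I_D = 0.374 or 0.622 mA.
The root I_D = 0.622 mA gives V_GS = 0.545 V ≤ V_t, so take I_D = 0.374 mA.
Then V_GS = 1.71 V and V_DS = V_DD − I_D(R_D+R_S) = 14 − 0.374×8 = 11 V.
Saturation requires V_DS ≥ V_GS − V_t = 0.508 V; 11 ≥ 0.508 ✓.

I_D ≈ 0.37 mA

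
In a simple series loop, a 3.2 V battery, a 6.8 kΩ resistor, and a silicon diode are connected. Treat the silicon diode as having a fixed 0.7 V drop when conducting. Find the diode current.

I ≈ 0.37 mA

KVL around the loop: 3.2 = V_D + I·R = 0.7 + I × 6.8 kΩ.
So I = (3.2 − 0.7) / 6.8 kΩ = 2.5 / 6.8 = 0.368 mA.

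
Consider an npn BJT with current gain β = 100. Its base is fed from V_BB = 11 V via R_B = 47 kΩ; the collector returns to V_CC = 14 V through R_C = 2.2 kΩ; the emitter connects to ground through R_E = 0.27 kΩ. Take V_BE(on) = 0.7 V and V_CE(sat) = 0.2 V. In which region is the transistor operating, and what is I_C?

Assume active: I_B = (11 − 0.7)/(47 + 101×0.27) = 0.139 mA, I_C = β·I_B = 13.9 mA.
Then V_CE = 14 − 13.9×2.2 − 14×0.27 = -20.3 V < 0.2 V — the active assumption fails.
Re-solve with V_CE = 0.2 V. KCL at the emitter: V_E/R_E = (V_BB−0.7−V_E)/R_B + (V_CC−0.2−V_E)/R_C, giving V_E = 1.55 V.
I_C = (V_CC − 0.2 − V_E)/R_C = (13.8 − 1.55)/2.2 = 5.57 mA.
Check: I_B = (10.3 − 1.55)/47 = 0.186 mA, and β·I_B = 18.6 mA > I_C, confirming saturation.

saturation; I_C ≈ 5.6 mA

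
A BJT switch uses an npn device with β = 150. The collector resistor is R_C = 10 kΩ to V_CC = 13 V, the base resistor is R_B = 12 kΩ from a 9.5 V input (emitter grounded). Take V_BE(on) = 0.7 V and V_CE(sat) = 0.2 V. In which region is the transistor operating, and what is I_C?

saturation; I_C ≈ 1.3 mA

Assume active: I_B = (9.5 − 0.7)/12 = 0.733 mA, giving I_C = β·I_B = 110 mA.
But then V_CE = 13 − 110×10 = -1090 V < V_CE(sat) = 0.2 V — impossible in the active region.
So the transistor is saturated. With V_CE = 0.2 V, I_C = (V_CC − 0.2)/R_C = 12.8/10 = 1.28 mA.
Check: β·I_B = 110 mA > I_C = 1.28 mA, confirming saturation.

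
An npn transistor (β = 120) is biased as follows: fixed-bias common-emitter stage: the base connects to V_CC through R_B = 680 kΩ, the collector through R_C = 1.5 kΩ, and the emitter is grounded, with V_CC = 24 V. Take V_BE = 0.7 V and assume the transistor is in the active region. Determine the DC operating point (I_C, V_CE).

Base loop: V_CC = I_B·R_B + V_BE, so I_B = (24 − 0.7)/680 kΩ = 0.0343 mA.
In the active region I_C = β·I_B = 120 × 0.0343 = 4.11 mA.
Collector loop: V_CE = V_CC − I_C·R_C = 24 − 4.11×1.5 = 17.8 V.
Since V_CE = 17.8 V > V_CE(sat) ≈ 0.2 V, the transistor is in the active region as assumed.

I_C ≈ 4.1 mA, V_CE ≈ 18 V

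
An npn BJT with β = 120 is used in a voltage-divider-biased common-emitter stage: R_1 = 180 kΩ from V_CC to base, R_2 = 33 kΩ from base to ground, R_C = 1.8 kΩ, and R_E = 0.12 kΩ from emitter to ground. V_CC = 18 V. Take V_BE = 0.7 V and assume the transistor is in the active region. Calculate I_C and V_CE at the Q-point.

I_C ≈ 5.9 mA, V_CE ≈ 6.6 V

Thevenize the base divider: V_Th = V_CC·R_2/(R_1+R_2) = 18×33/213 = 2.79 V, R_Th = R_1‖R_2 = 27.9 kΩ.
Base-emitter loop: V_Th = I_B·R_Th + V_BE + (β+1)I_B·R_E, so I_B = (2.79 − 0.7) / (27.9 + 121×0.12) = 0.0493 mA.
I_C = β·I_B = 120×0.0493 = 5.91 mA, and I_E = (β+1)I_B = 5.96 mA.
V_CE = V_CC − I_C·R_C − I_E·R_E = 18 − 5.91×1.8 − 5.96×0.12 = 6.65 V.
V_CE = 6.65 V > 0.2 V confirms active-region operation.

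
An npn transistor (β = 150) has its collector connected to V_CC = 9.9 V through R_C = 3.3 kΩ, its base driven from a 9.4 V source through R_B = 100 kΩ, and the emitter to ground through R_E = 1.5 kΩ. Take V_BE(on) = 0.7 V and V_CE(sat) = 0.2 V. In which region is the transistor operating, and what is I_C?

Assume active: I_B = (9.4 − 0.7)/(100 + 151×1.5) = 0.0266 mA, I_C = β·I_B = 4 mA.
Then V_CE = 9.9 − 4×3.3 − 4.02×1.5 = -9.33 V < 0.2 V — the active assumption fails.
Re-solve with V_CE = 0.2 V. KCL at the emitter: V_E/R_E = (V_BB−0.7−V_E)/R_B + (V_CC−0.2−V_E)/R_C, giving V_E = 3.09 V.
I_C = (V_CC − 0.2 − V_E)/R_C = (9.7 − 3.09)/3.3 = 2 mA.
Check: I_B = (8.7 − 3.09)/100 = 0.0561 mA, and β·I_B = 8.42 mA > I_C, confirming saturation.

saturation; I_C ≈ 2 mA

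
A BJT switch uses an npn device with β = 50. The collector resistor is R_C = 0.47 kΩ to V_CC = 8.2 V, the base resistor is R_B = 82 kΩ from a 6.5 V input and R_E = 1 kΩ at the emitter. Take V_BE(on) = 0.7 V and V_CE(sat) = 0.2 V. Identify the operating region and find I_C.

active; I_C ≈ 2.2 mA

Assume active. Base-emitter loop: I_B = (V_BB − V_BE)/(R_B + (β+1)R_E) = (6.5 − 0.7)/(82 + 51×1) = 0.0436 mA.
I_C = β·I_B = 50×0.0436 = 2.18 mA.
V_CE = V_CC − I_C·R_C − I_E·R_E = 8.2 − 2.18×0.47 − 2.22×1 = 4.95 V > V_CE(sat), so the active-region assumption holds.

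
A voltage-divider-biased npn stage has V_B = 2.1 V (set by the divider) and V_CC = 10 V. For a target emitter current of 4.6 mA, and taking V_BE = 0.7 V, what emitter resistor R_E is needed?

V_E = V_B − V_BE = 2.1 − 0.7 = 1.4 V.
R_E = V_E / I_E = 1.4 / 4.6 = 0.304 kΩ.

R_E ≈ 0.3 kΩ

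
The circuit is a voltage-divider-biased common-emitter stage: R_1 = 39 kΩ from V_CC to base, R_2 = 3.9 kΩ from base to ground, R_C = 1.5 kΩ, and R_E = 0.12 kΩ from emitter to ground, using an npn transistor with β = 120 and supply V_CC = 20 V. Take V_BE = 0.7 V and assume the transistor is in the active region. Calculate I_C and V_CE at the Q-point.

I_C ≈ 7.4 mA, V_CE ≈ 8 V

Thevenize the base divider: V_Th = V_CC·R_2/(R_1+R_2) = 20×3.9/42.9 = 1.82 V, R_Th = R_1‖R_2 = 3.55 kΩ.
Base-emitter loop: V_Th = I_B·R_Th + V_BE + (β+1)I_B·R_E, so I_B = (1.82 − 0.7) / (3.55 + 121×0.12) = 0.0619 mA.
I_C = β·I_B = 120×0.0619 = 7.43 mA, and I_E = (β+1)I_B = 7.49 mA.
V_CE = V_CC − I_C·R_C − I_E·R_E = 20 − 7.43×1.5 − 7.49×0.12 = 7.96 V.
V_CE = 7.96 V > 0.2 V confirms active-region operation.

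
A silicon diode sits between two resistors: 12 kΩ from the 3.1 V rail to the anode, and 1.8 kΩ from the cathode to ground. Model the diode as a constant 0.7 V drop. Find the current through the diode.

I ≈ 0.17 mA

The two resistors are in series with the diode, so KVL gives 3.1 = I·12 + 0.7 + I·1.8.
I = (3.1 − 0.7) / (12 + 1.8) kΩ = 2.4 / 13.8 = 0.174 mA.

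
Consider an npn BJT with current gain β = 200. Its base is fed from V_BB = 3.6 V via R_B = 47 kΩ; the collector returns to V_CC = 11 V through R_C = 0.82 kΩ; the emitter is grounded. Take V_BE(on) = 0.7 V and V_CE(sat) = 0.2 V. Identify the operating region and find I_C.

Assume active. Base-emitter loop: I_B = (V_BB − V_BE)/R_B = (3.6 − 0.7)/47 = 0.0617 mA.
I_C = β·I_B = 200×0.0617 = 12.3 mA.
V_CE = V_CC − I_C·R_C = 11 − 12.3×0.82 = 0.881 V > V_CE(sat), so the active-region assumption holds.

active; I_C ≈ 12 mA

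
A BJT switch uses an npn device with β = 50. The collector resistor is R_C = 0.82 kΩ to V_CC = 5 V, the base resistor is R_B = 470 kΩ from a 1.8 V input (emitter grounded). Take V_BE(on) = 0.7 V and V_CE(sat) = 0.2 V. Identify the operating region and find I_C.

Assume active. Base-emitter loop: I_B = (V_BB − V_BE)/R_B = (1.8 − 0.7)/470 = 0.00234 mA.
I_C = β·I_B = 50×0.00234 = 0.117 mA.
V_CE = V_CC − I_C·R_C = 5 − 0.117×0.82 = 4.9 V > V_CE(sat), so the active-region assumption holds.

active; I_C ≈ 0.12 mA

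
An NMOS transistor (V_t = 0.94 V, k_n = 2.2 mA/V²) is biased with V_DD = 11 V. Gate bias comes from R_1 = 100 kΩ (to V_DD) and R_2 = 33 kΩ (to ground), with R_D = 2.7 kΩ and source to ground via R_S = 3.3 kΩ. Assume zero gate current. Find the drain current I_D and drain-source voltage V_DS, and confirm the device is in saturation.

I_D ≈ 0.37 mA, V_DS ≈ 8.8 V

V_G = V_DD·R_2/(R_1+R_2) = 11×33/133 = 2.73 V.
Assume saturation: I_D = (k_n/2)(V_GS − V_t)² with V_GS = V_G − I_D·R_S = 2.73 − 3.3·I_D.
Substituting gives 12·I_D² − 14·I_D + 3.52 = 0, with roots I_D = 0.367 or 0.801 mA.
The root I_D = 0.801 mA gives V_GS = 0.0868 V ≤ V_t, so take I_D = 0.367 mA.
Then V_GS = 1.52 V and V_DS = V_DD − I_D(R_D+R_S) = 11 − 0.367×6 = 8.8 V.
Saturation requires V_DS ≥ V_GS − V_t = 0.578 V; 8.8 ≥ 0.578 ✓.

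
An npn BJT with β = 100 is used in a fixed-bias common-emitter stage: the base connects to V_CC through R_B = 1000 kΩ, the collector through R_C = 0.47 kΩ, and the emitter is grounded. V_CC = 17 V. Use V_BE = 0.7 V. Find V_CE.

V_CE ≈ 16 V

Base loop: V_CC = I_B·R_B + V_BE, so I_B = (17 − 0.7)/1000 kΩ = 0.0163 mA.
In the active region I_C = β·I_B = 100 × 0.0163 = 1.63 mA.
Collector loop: V_CE = V_CC − I_C·R_C = 17 − 1.63×0.47 = 16.2 V.
Since V_CE = 16.2 V > V_CE(sat) ≈ 0.2 V, the transistor is in the active region as assumed.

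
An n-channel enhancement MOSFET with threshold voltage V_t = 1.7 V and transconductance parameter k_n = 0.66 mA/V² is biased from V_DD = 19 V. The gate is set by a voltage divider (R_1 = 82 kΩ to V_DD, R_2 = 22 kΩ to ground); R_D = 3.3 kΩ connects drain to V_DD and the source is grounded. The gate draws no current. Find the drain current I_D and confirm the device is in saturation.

I_D ≈ 1.8 mA

V_G = V_DD·R_2/(R_1+R_2) = 19×22/104 = 4.02 V. With the source grounded, V_GS = V_G = 4.02 V.
Assume saturation: I_D = (k_n/2)(V_GS − V_t)² = (0.66/2)×(4.02 − 1.7)² = 0.33×2.32² = 1.78 mA.
V_DS = V_DD − I_D·R_D = 19 − 1.78×3.3 = 13.1 V.
Saturation requires V_DS ≥ V_GS − V_t = 2.32 V; 13.1 ≥ 2.32 ✓.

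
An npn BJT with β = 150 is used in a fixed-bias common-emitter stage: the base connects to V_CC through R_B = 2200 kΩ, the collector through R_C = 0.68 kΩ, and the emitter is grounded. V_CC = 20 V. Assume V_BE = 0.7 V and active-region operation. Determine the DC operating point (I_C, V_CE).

Base loop: V_CC = I_B·R_B + V_BE, so I_B = (20 − 0.7)/2200 kΩ = 0.00877 mA.
In the active region I_C = β·I_B = 150 × 0.00877 = 1.32 mA.
Collector loop: V_CE = V_CC − I_C·R_C = 20 − 1.32×0.68 = 19.1 V.
Since V_CE = 19.1 V > V_CE(sat) ≈ 0.2 V, the transistor is in the active region as assumed.

I_C ≈ 1.3 mA, V_CE ≈ 19 V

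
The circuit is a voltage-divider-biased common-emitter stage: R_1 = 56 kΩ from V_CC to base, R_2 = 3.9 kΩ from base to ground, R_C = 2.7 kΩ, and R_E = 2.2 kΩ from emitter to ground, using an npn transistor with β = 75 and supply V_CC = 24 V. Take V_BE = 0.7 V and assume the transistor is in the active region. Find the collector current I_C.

Thevenize the base divider: V_Th = V_CC·R_2/(R_1+R_2) = 24×3.9/59.9 = 1.56 V, R_Th = R_1‖R_2 = 3.65 kΩ.
Base-emitter loop: V_Th = I_B·R_Th + V_BE + (β+1)I_B·R_E, so I_B = (1.56 − 0.7) / (3.65 + 76×2.2) = 0.00505 mA.
I_C = β·I_B = 75×0.00505 = 0.379 mA, and I_E = (β+1)I_B = 0.384 mA.
V_CE = V_CC − I_C·R_C − I_E·R_E = 24 − 0.379×2.7 − 0.384×2.2 = 22.1 V.
V_CE = 22.1 V > 0.2 V confirms active-region operation.

I_C ≈ 0.38 mA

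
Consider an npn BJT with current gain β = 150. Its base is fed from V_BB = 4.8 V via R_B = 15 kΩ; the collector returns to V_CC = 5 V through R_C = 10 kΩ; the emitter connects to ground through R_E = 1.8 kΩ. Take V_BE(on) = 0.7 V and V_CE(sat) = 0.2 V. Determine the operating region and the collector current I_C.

saturation; I_C ≈ 0.38 mA

Assume active: I_B = (4.8 − 0.7)/(15 + 151×1.8) = 0.0143 mA, I_C = β·I_B = 2.14 mA.
Then V_CE = 5 − 2.14×10 − 2.16×1.8 = -20.3 V < 0.2 V — the active assumption fails.
Re-solve with V_CE = 0.2 V. KCL at the emitter: V_E/R_E = (V_BB−0.7−V_E)/R_B + (V_CC−0.2−V_E)/R_C, giving V_E = 1.04 V.
I_C = (V_CC − 0.2 − V_E)/R_C = (4.8 − 1.04)/10 = 0.376 mA.
Check: I_B = (4.1 − 1.04)/15 = 0.204 mA, and β·I_B = 30.6 mA > I_C, confirming saturation.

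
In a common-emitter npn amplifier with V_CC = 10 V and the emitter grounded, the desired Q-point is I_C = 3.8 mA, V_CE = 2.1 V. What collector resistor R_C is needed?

R_C ≈ 2.1 kΩ

Collector loop: V_CC = I_C·R_C + V_CE.
R_C = (V_CC − V_CE)/I_C = (10 − 2.1)/3.8 = 2.08 kΩ.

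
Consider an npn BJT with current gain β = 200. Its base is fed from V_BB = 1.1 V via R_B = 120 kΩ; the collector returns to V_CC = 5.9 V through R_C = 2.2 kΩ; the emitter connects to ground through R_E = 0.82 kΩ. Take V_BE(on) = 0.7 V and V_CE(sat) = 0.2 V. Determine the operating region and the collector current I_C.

Assume active. Base-emitter loop: I_B = (V_BB − V_BE)/(R_B + (β+1)R_E) = (1.1 − 0.7)/(120 + 201×0.82) = 0.0014 mA.
I_C = β·I_B = 200×0.0014 = 0.281 mA.
V_CE = V_CC − I_C·R_C − I_E·R_E = 5.9 − 0.281×2.2 − 0.282×0.82 = 5.05 V > V_CE(sat), so the active-region assumption holds.

active; I_C ≈ 0.28 mA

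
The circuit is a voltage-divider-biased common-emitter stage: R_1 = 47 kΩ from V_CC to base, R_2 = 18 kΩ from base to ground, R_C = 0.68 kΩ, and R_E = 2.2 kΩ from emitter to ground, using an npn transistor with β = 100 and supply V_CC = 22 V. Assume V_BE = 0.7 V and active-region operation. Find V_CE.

Thevenize the base divider: V_Th = V_CC·R_2/(R_1+R_2) = 22×18/65 = 6.09 V, R_Th = R_1‖R_2 = 13 kΩ.
Base-emitter loop: V_Th = I_B·R_Th + V_BE + (β+1)I_B·R_E, so I_B = (6.09 − 0.7) / (13 + 101×2.2) = 0.0229 mA.
I_C = β·I_B = 100×0.0229 = 2.29 mA, and I_E = (β+1)I_B = 2.32 mA.
V_CE = V_CC − I_C·R_C − I_E·R_E = 22 − 2.29×0.68 − 2.32×2.2 = 15.3 V.
V_CE = 15.3 V > 0.2 V confirms active-region operation.

V_CE ≈ 15 V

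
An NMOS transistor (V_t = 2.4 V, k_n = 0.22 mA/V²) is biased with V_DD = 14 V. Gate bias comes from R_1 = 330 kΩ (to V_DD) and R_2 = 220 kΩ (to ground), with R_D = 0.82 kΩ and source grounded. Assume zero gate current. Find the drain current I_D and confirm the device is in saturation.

V_G = V_DD·R_2/(R_1+R_2) = 14×220/550 = 5.6 V. With the source grounded, V_GS = V_G = 5.6 V.
Assume saturation: I_D = (k_n/2)(V_GS − V_t)² = (0.22/2)×(5.6 − 2.4)² = 0.11×3.2² = 1.13 mA.
V_DS = V_DD − I_D·R_D = 14 − 1.13×0.82 = 13.1 V.
Saturation requires V_DS ≥ V_GS − V_t = 3.2 V; 13.1 ≥ 3.2 ✓.

I_D ≈ 1.1 mA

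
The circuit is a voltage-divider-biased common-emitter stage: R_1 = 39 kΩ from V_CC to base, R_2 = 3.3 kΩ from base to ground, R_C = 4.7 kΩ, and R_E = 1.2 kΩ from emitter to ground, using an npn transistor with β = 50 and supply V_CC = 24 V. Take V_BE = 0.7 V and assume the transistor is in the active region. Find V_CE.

Thevenize the base divider: V_Th = V_CC·R_2/(R_1+R_2) = 24×3.3/42.3 = 1.87 V, R_Th = R_1‖R_2 = 3.04 kΩ.
Base-emitter loop: V_Th = I_B·R_Th + V_BE + (β+1)I_B·R_E, so I_B = (1.87 − 0.7) / (3.04 + 51×1.2) = 0.0182 mA.
I_C = β·I_B = 50×0.0182 = 0.912 mA, and I_E = (β+1)I_B = 0.931 mA.
V_CE = V_CC − I_C·R_C − I_E·R_E = 24 − 0.912×4.7 − 0.931×1.2 = 18.6 V.
V_CE = 18.6 V > 0.2 V confirms active-region operation.

V_CE ≈ 19 V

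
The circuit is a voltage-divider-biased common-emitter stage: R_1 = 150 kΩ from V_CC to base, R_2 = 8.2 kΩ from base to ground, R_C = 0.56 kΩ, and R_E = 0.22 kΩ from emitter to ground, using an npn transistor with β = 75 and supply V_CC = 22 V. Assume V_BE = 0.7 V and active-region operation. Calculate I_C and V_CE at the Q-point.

Thevenize the base divider: V_Th = V_CC·R_2/(R_1+R_2) = 22×8.2/158 = 1.14 V, R_Th = R_1‖R_2 = 7.77 kΩ.
Base-emitter loop: V_Th = I_B·R_Th + V_BE + (β+1)I_B·R_E, so I_B = (1.14 − 0.7) / (7.77 + 76×0.22) = 0.018 mA.
I_C = β·I_B = 75×0.018 = 1.35 mA, and I_E = (β+1)I_B = 1.37 mA.
V_CE = V_CC − I_C·R_C − I_E·R_E = 22 − 1.35×0.56 − 1.37×0.22 = 20.9 V.
V_CE = 20.9 V > 0.2 V confirms active-region operation.

I_C ≈ 1.3 mA, V_CE ≈ 21 V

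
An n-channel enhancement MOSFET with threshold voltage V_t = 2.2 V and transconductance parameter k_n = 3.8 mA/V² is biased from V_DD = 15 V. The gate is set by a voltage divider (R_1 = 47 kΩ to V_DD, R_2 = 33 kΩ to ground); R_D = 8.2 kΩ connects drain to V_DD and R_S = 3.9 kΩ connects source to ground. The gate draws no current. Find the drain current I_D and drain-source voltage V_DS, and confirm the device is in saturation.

V_G = V_DD·R_2/(R_1+R_2) = 15×33/80 = 6.19 V.
Assume saturation: I_D = (k_n/2)(V_GS − V_t)² with V_GS = V_G − I_D·R_S = 6.19 − 3.9·I_D.
Substituting gives 28.9·I_D² − 60.1·I_D + 30.2 = 0, with roots I_D = 0.851 or 1.23 mA.
The root I_D = 1.23 mA gives V_GS = 1.4 V ≤ V_t, so take I_D = 0.851 mA.
Then V_GS = 2.87 V and V_DS = V_DD − I_D(R_D+R_S) = 15 − 0.851×12.1 = 4.7 V.
Saturation requires V_DS ≥ V_GS − V_t = 0.669 V; 4.7 ≥ 0.669 ✓.

I_D ≈ 0.85 mA, V_DS ≈ 4.7 V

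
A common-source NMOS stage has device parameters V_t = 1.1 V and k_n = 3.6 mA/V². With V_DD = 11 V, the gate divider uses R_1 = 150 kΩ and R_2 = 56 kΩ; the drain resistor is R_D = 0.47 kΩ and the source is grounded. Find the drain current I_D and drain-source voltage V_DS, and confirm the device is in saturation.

I_D ≈ 6.4 mA, V_DS ≈ 8 V

V_G = V_DD·R_2/(R_1+R_2) = 11×56/206 = 2.99 V. With the source grounded, V_GS = V_G = 2.99 V.
Assume saturation: I_D = (k_n/2)(V_GS − V_t)² = (3.6/2)×(2.99 − 1.1)² = 1.8×1.89² = 6.43 mA.
V_DS = V_DD − I_D·R_D = 11 − 6.43×0.47 = 7.98 V.
Saturation requires V_DS ≥ V_GS − V_t = 1.89 V; 7.98 ≥ 1.89 ✓.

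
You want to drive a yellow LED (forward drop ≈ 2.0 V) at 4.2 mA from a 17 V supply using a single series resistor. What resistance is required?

R ≈ 3.6 kΩ

The resistor drops V_S − V_D = 17 − 2.0 = 15 V at 4.2 mA.
R = 15 V / 4.2 mA = 3.57 kΩ.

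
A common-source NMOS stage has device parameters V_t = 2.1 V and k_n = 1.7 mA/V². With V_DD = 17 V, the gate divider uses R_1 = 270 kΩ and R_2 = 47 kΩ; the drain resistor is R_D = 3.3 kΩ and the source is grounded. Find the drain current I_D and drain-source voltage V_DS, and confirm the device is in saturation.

V_G = V_DD·R_2/(R_1+R_2) = 17×47/317 = 2.52 V. With the source grounded, V_GS = V_G = 2.52 V.
Assume saturation: I_D = (k_n/2)(V_GS − V_t)² = (1.7/2)×(2.52 − 2.1)² = 0.85×0.421² = 0.15 mA.
V_DS = V_DD − I_D·R_D = 17 − 0.15×3.3 = 16.5 V.
Saturation requires V_DS ≥ V_GS − V_t = 0.421 V; 16.5 ≥ 0.421 ✓.

I_D ≈ 0.15 mA, V_DS ≈ 17 V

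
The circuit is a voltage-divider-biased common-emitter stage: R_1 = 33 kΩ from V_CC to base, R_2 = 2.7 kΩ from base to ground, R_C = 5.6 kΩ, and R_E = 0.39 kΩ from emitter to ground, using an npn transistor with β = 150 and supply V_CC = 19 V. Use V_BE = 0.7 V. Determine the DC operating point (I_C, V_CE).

Thevenize the base divider: V_Th = V_CC·R_2/(R_1+R_2) = 19×2.7/35.7 = 1.44 V, R_Th = R_1‖R_2 = 2.5 kΩ.
Base-emitter loop: V_Th = I_B·R_Th + V_BE + (β+1)I_B·R_E, so I_B = (1.44 − 0.7) / (2.5 + 151×0.39) = 0.012 mA.
I_C = β·I_B = 150×0.012 = 1.8 mA, and I_E = (β+1)I_B = 1.81 mA.
V_CE = V_CC − I_C·R_C − I_E·R_E = 19 − 1.8×5.6 − 1.81×0.39 = 8.21 V.
V_CE = 8.21 V > 0.2 V confirms active-region operation.

I_C ≈ 1.8 mA, V_CE ≈ 8.2 V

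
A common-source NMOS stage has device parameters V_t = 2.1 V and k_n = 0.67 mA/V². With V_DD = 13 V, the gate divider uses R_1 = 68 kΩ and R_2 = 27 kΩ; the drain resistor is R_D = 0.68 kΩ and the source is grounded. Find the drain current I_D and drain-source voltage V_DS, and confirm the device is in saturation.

I_D ≈ 0.85 mA, V_DS ≈ 12 V

V_G = V_DD·R_2/(R_1+R_2) = 13×27/95 = 3.69 V. With the source grounded, V_GS = V_G = 3.69 V.
Assume saturation: I_D = (k_n/2)(V_GS − V_t)² = (0.67/2)×(3.69 − 2.1)² = 0.335×1.59² = 0.852 mA.
V_DS = V_DD − I_D·R_D = 13 − 0.852×0.68 = 12.4 V.
Saturation requires V_DS ≥ V_GS − V_t = 1.59 V; 12.4 ≥ 1.59 ✓.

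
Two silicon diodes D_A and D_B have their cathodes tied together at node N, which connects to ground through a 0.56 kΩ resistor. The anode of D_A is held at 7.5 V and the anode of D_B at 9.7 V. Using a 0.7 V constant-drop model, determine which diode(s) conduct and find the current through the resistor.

Only D_B conducts; I_R ≈ 16 mA

Assume both conduct. Then node N would need to be at both 7.5−0.7 = 6.8 V and 9.7−0.7 = 9 V, which is impossible.
Assume only D_B conducts: V_N = 9.7 − 0.7 = 9 V, so I_R = 9/0.56 = 16.1 mA.
Check D_A: its anode-to-cathode voltage is 7.5 − 9 = -1.5 V < 0.7 V, so it is off. The assumption is consistent.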